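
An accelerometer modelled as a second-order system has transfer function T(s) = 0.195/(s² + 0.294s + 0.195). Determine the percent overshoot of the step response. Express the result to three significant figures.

%OS ≈ 33.0%

Comparing the denominator to s² + 2ζω_n s + ω_n²: ω_n = √0.195 = 0.442 rad/s, and 2ζω_n = 0.294 so ζ = 0.294/(2·0.442) = 0.333.
Overshoot: exp(−π·0.333/√(1−0.333²)) = 0.330, i.e. 33.0%.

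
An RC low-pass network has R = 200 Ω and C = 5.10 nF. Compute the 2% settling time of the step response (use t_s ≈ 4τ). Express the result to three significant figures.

τ = RC = 200 × 5.10 nF = 0.00000102 s.
t_s ≈ 4τ = 0.00000408 s.

t_s ≈ 0.00000408 s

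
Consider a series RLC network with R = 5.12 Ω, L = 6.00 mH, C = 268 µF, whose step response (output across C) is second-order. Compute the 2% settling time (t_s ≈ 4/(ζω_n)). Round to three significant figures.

t_s ≈ 0.00938 s

For a series RLC circuit (capacitor voltage as output), ω_n = 1/√(LC) = 1/√(6.00 mH · 268 µF) = 789 rad/s.
ζ = (R/2)·√(C/L) = (5.12/2)·√(268 µF/6.00 mH) = 0.541.
t_s ≈ 4/(ζω_n) = 0.00938 s.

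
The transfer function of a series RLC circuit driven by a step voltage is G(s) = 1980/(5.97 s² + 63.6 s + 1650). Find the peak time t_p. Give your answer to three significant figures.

t_p ≈ 0.199 s

Dividing through by 5.97: denominator becomes s² + 10.65 s + 276.4.
So ω_n = √276.4 = 16.6 rad/s and ζ = 10.65/(2·16.6) = 0.320.
ω_d = ω_n√(1−ζ²) = 15.7 rad/s. t_p = π/ω_d = 0.199 s.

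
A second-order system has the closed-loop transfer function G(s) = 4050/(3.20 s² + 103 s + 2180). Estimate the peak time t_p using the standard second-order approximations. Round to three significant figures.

t_p ≈ 0.153 s

Dividing through by 3.20: denominator becomes s² + 32.19 s + 681.2.
So ω_n = √681.2 = 26.1 rad/s and ζ = 32.19/(2·26.1) = 0.617.
The damped frequency ω_d = ω_n√(1−ζ²) = 20.5 rad/s. t_p = π/ω_d = 0.153 s.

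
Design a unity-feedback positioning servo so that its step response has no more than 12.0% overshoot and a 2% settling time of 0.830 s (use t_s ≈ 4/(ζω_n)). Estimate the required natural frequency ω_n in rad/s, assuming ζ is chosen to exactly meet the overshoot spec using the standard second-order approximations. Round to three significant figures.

ζ = −ln(OS)/√(π² + (ln OS)²). With OS = 0.120, ln OS = −2.120 and ζ = 2.120/3.790 = 0.559.
From t_s ≈ 4/(ζω_n): ω_n = 4/(ζ·t_s) = 4/(0.559·0.830) = 8.61 rad/s.

ω_n ≈ 8.61 rad/s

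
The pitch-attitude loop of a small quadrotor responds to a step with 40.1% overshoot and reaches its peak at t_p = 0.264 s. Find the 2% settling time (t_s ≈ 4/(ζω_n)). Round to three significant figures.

The overshoot fixes ζ = −ln(OS)/√(π²+ln²(OS)) = 0.279.
t_p = π/ω_d ⇒ ω_d = 11.9 rad/s; then ω_n = ω_d/√(1−ζ²) = 12.4 rad/s.
t_s ≈ 4/(ζω_n) = 4/(0.279·12.4) = 1.16 s.

t_s ≈ 1.16 s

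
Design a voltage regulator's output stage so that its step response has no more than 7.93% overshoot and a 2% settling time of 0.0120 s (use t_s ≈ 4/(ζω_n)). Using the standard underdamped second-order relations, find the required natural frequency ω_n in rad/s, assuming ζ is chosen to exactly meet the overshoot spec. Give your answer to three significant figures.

ω_n ≈ 531 rad/s

ζ = −ln(OS)/√(π² + (ln OS)²). With OS = 0.0793, ln OS = −2.535 and ζ = 2.535/4.037 = 0.628.
From t_s ≈ 4/(ζω_n): ω_n = 4/(ζ·t_s) = 4/(0.628·0.0120) = 531 rad/s.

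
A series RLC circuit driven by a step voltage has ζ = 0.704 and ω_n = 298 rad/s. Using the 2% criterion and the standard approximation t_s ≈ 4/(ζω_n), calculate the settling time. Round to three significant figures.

t_s ≈ 4/(ζω_n) = 4/(0.704 × 298) = 0.0191 s.

t_s ≈ 0.0191 s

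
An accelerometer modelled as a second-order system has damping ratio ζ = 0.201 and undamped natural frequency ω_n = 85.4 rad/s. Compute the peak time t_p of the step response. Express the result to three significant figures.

The damped frequency is ω_d = ω_n√(1−ζ²) = 85.4·√(1−0.0404) = 83.7 rad/s.
Peak time t_p = π/ω_d = π/83.7 = 0.0376 s.

t_p ≈ 0.0376 s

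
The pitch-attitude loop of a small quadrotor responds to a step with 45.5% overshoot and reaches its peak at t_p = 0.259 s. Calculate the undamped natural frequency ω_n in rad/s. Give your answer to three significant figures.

ω_n ≈ 12.5 rad/s

The overshoot fixes ζ = −ln(OS)/√(π²+ln²(OS)) = 0.243.
t_p = π/ω_d ⇒ ω_d = 12.1 rad/s; then ω_n = ω_d/√(1−ζ²) = 12.5 rad/s.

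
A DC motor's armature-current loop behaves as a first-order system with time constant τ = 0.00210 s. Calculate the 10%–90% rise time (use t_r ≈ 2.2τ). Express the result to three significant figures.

t_r ≈ 0.00462 s

t_r ≈ 2.2τ = 0.00462 s.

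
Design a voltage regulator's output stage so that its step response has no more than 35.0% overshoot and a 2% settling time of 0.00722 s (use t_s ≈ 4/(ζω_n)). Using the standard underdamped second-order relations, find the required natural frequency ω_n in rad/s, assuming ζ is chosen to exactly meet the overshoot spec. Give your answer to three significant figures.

From %OS = 100·exp(−πζ/√(1−ζ²)), invert to get ζ = −ln(OS)/√(π² + ln²(OS)) with OS = 0.350.
−ln 0.350 = 1.050, so ζ = 1.050/√(π² + 1.102) = 0.317.
Then ω_n = 4/(ζ t_s) = 4/(0.317 × 0.00722) = 1750 rad/s.

ω_n ≈ 1750 rad/s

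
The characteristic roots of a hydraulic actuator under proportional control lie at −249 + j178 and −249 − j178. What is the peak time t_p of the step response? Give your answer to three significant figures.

t_p ≈ 0.0176 s

t_p = π/ω_d with ω_d = 178 (the imaginary part), so t_p = 0.0176 s.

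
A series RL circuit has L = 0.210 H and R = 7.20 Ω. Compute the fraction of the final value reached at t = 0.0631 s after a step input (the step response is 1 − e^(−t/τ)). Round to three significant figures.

y/y_∞ ≈ 0.885

τ = L/R = 0.210/7.20 = 0.0292 s.
y(t)/y_∞ = 1 − e^(−t/τ) = 1 − e^(−0.0631/0.0292) = 1 − e^(−2.16) = 0.885.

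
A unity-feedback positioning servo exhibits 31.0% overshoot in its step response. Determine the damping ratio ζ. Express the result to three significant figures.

ζ = −ln(OS)/√(π² + (ln OS)²). With OS = 0.310, ln OS = −1.171 and ζ = 1.171/3.353 = 0.349.

ζ ≈ 0.349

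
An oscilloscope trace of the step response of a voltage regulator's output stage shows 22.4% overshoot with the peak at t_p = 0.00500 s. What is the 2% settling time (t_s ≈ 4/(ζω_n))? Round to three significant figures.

ζ from %OS: ζ = |ln 0.224|/√(π²+ln²0.224) = 0.430.
From t_p = π/ω_d, ω_d = π/0.00500 = 628 rad/s, so ω_n = ω_d/√(1−ζ²) = 696 rad/s.
t_s ≈ 4/(ζω_n) = 4/(0.430·696) = 0.0134 s.

t_s ≈ 0.0134 s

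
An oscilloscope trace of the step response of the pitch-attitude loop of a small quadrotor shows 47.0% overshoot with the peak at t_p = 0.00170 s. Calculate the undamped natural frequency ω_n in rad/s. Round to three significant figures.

ω_n ≈ 1900 rad/s

The overshoot fixes ζ = −ln(OS)/√(π²+ln²(OS)) = 0.234.
From t_p = π/ω_d, ω_d = π/0.00170 = 1850 rad/s, so ω_n = ω_d/√(1−ζ²) = 1900 rad/s.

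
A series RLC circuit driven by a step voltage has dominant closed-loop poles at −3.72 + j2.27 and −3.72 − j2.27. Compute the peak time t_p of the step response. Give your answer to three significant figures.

t_p = π/ω_d with ω_d = 2.27 (the imaginary part), so t_p = 1.38 s.

t_p ≈ 1.38 s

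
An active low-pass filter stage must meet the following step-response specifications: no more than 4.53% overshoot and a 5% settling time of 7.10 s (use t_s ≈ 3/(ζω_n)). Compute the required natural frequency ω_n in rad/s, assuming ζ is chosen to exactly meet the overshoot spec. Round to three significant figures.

Inverting the overshoot relation: ζ = |ln 0.0453|/√(π² + ln²0.0453) = 0.702.
From t_s ≈ 3/(ζω_n): ω_n = 3/(ζ·t_s) = 3/(0.702·7.10) = 0.602 rad/s.

ω_n ≈ 0.602 rad/s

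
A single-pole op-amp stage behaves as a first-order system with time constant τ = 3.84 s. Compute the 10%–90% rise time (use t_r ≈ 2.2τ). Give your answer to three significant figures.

t_r ≈ 8.45 s

t_r ≈ 2.2τ = 8.45 s.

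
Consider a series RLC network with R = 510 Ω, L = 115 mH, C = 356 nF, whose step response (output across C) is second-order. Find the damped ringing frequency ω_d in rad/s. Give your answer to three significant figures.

For a series RLC circuit (capacitor voltage as output), ω_n = 1/√(LC) = 1/√(115 mH · 356 nF) = 4940 rad/s.
ζ = (R/2)·√(C/L) = (510/2)·√(356 nF/115 mH) = 0.449.
ω_d = ω_n√(1−ζ²) = 4420 rad/s.

ω_d ≈ 4420 rad/s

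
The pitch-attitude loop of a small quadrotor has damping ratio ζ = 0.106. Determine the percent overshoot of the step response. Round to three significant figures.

%OS ≈ 71.5%

For an underdamped second-order system, %OS = 100·exp(−πζ/√(1−ζ²)).
πζ/√(1−ζ²) = π·0.106/√(1−0.0112) = 0.3349, so %OS = 100·e^(−0.3349) = 71.5%.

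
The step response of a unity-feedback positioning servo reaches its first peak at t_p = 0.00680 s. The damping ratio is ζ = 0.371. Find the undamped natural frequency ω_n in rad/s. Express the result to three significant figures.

ω_n ≈ 498 rad/s

Peak time t_p = π/ω_d, so ω_d = π/t_p = π/0.00680 = 462 rad/s.
ω_n = ω_d/√(1−ζ²) = 462/√0.862 = 498 rad/s.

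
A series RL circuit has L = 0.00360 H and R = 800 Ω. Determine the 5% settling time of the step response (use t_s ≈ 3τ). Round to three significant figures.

t_s ≈ 0.0000135 s

τ = L/R = 0.00360/800 = 0.00000450 s.
t_s ≈ 3τ = 0.0000135 s.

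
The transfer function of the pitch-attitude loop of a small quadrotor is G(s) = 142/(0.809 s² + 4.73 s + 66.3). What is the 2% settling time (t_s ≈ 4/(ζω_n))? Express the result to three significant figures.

t_s ≈ 1.37 s

Dividing through by 0.809: denominator becomes s² + 5.847 s + 81.95.
So ω_n = √81.95 = 9.05 rad/s and ζ = 5.847/(2·9.05) = 0.323.
t_s ≈ 4/(ζω_n) = 1.37 s.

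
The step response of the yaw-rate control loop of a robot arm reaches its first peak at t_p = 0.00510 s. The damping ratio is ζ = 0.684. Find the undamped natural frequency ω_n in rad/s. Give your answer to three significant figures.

Peak time t_p = π/ω_d, so ω_d = π/t_p = π/0.00510 = 616 rad/s.
ω_n = ω_d/√(1−ζ²) = 616/√0.532 = 844 rad/s.

ω_n ≈ 844 rad/s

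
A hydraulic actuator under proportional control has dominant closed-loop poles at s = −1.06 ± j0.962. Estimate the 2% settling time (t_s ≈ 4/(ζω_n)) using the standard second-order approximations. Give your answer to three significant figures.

For poles at −σ ± jω_d, ζω_n = σ = 1.06, so t_s ≈ 4/σ = 3.77 s.

t_s ≈ 3.77 s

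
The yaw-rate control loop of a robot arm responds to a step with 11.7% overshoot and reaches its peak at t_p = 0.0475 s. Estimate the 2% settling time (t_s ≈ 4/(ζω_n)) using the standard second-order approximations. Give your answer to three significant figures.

From the overshoot, ζ = −ln(OS)/√(π²+ln²(OS)) = 0.564.
From t_p = π/ω_d, ω_d = π/0.0475 = 66.1 rad/s, so ω_n = ω_d/√(1−ζ²) = 80.1 rad/s.
t_s ≈ 4/(ζω_n) = 4/(0.564·80.1) = 0.0886 s.

t_s ≈ 0.0886 s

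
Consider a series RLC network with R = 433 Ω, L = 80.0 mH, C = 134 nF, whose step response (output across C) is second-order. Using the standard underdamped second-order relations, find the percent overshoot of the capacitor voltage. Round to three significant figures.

For a series RLC circuit (capacitor voltage as output), ω_n = 1/√(LC) = 1/√(80.0 mH · 134 nF) = 9660 rad/s.
ζ = (R/2)·√(C/L) = (433/2)·√(134 nF/80.0 mH) = 0.280.
%OS = 100·exp(−πζ/√(1−ζ²)) = 40.0%.

%OS ≈ 40.0%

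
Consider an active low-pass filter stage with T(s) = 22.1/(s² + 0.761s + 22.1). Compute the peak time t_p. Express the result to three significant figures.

t_p ≈ 0.670 s

Matching coefficients with s² + 2ζω_n s + ω_n² gives ω_n² = 22.1 ⇒ ω_n = 4.70 rad/s, and ζ = 0.761/(2ω_n) = 0.0809.
ω_d = 4.70·√(1 − 0.0809²) = 4.69 rad/s. Then t_p = π/ω_d = 0.670 s.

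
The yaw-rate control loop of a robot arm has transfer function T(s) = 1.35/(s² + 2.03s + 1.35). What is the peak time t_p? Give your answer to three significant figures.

ω_n = √1.35 = 1.16 rad/s; ζ = 2.03/(2·1.16) = 0.874.
The damped frequency ω_d = ω_n√(1−ζ²) = 0.565 rad/s. Then t_p = π/ω_d = 5.56 s.

t_p ≈ 5.56 s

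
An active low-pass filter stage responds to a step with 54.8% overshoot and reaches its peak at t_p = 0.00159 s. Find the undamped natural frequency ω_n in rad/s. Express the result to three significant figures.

ω_n ≈ 2010 rad/s

ζ from %OS: ζ = |ln 0.548|/√(π²+ln²0.548) = 0.188.
From t_p = π/ω_d, ω_d = π/0.00159 = 1980 rad/s, so ω_n = ω_d/√(1−ζ²) = 2010 rad/s.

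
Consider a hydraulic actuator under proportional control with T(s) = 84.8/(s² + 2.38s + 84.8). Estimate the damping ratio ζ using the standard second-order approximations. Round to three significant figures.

Comparing the denominator to s² + 2ζω_n s + ω_n²: ω_n = √84.8 = 9.21 rad/s, and 2ζω_n = 2.38 so ζ = 2.38/(2·9.21) = 0.129.

ζ ≈ 0.129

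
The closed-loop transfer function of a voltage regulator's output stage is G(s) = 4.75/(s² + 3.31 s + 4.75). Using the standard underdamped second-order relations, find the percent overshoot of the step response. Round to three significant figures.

%OS ≈ 2.56%

Comparing the denominator to s² + 2ζω_n s + ω_n²: ω_n = √4.75 = 2.18 rad/s, and 2ζω_n = 3.31 so ζ = 3.31/(2·2.18) = 0.759.
Overshoot: exp(−π·0.759/√(1−0.759²)) = 0.0256, i.e. 2.56%.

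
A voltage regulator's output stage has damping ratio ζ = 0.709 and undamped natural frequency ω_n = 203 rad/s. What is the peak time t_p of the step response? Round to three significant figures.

t_p ≈ 0.0219 s

The damped frequency is ω_d = ω_n√(1−ζ²) = 203·√(1−0.503) = 143 rad/s.
Peak time t_p = π/ω_d = π/143 = 0.0219 s.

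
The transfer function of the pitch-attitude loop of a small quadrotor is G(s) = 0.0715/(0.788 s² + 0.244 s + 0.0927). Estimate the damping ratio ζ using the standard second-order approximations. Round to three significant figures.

Dividing through by 0.788: denominator becomes s² + 0.3096 s + 0.1176.
So ω_n = √0.1176 = 0.343 rad/s and ζ = 0.3096/(2·0.343) = 0.451.

ζ ≈ 0.451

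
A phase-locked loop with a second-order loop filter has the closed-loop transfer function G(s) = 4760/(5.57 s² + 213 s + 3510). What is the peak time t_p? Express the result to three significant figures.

t_p ≈ 0.193 s

Dividing through by 5.57: denominator becomes s² + 38.24 s + 630.2.
So ω_n = √630.2 = 25.1 rad/s and ζ = 38.24/(2·25.1) = 0.762.
The damped frequency ω_d = ω_n√(1−ζ²) = 16.3 rad/s. t_p = π/ω_d = 0.193 s.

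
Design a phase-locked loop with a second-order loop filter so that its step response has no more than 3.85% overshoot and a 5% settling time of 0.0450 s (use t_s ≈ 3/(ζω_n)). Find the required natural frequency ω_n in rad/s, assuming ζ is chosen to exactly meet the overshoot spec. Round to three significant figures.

From %OS = 100·exp(−πζ/√(1−ζ²)), invert to get ζ = −ln(OS)/√(π² + ln²(OS)) with OS = 0.0385.
−ln 0.0385 = 3.257, so ζ = 3.257/√(π² + 10.61) = 0.720.
From t_s ≈ 3/(ζω_n): ω_n = 3/(ζ·t_s) = 3/(0.720·0.0450) = 92.6 rad/s.

ω_n ≈ 92.6 rad/s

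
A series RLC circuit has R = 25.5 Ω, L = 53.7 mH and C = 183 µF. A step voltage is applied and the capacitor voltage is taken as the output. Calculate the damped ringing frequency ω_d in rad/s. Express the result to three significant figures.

For a series RLC circuit (capacitor voltage as output), ω_n = 1/√(LC) = 1/√(53.7 mH · 183 µF) = 319 rad/s.
ζ = (R/2)·√(C/L) = (25.5/2)·√(183 µF/53.7 mH) = 0.744.
ω_d = ω_n√(1−ζ²) = 213 rad/s.

ω_d ≈ 213 rad/s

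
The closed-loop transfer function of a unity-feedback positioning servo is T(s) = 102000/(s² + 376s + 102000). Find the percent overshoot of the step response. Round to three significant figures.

%OS ≈ 10.2%

Comparing the denominator to s² + 2ζω_n s + ω_n²: ω_n = √102000 = 319 rad/s, and 2ζω_n = 376 so ζ = 376/(2·319) = 0.589.
%OS = 100 e^{−πζ/√(1−ζ²)} with ζ = 0.589 gives 10.2%.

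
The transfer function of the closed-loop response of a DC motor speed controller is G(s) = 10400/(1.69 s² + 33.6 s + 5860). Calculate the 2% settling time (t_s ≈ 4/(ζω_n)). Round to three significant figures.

t_s ≈ 0.402 s

Dividing through by 1.69: denominator becomes s² + 19.88 s + 3467.
So ω_n = √3467 = 58.9 rad/s and ζ = 19.88/(2·58.9) = 0.169.
t_s ≈ 4/(ζω_n) = 0.402 s.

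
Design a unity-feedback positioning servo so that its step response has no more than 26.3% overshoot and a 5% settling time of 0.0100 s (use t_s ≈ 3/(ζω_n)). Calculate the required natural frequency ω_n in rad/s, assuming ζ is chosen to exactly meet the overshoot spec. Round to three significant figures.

ω_n ≈ 767 rad/s

From %OS = 100·exp(−πζ/√(1−ζ²)), invert to get ζ = −ln(OS)/√(π² + ln²(OS)) with OS = 0.263.
−ln 0.263 = 1.336, so ζ = 1.336/√(π² + 1.784) = 0.391.
From t_s ≈ 3/(ζω_n): ω_n = 3/(ζ·t_s) = 3/(0.391·0.0100) = 767 rad/s.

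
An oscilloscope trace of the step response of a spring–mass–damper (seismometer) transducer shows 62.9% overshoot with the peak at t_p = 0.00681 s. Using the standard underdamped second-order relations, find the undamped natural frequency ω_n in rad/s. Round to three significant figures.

ω_n ≈ 466 rad/s

ζ from %OS: ζ = |ln 0.629|/√(π²+ln²0.629) = 0.146.
t_p = π/ω_d ⇒ ω_d = 461 rad/s; then ω_n = ω_d/√(1−ζ²) = 466 rad/s.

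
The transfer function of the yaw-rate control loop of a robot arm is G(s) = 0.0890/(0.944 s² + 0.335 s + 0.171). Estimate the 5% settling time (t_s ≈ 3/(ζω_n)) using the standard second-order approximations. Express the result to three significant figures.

Dividing through by 0.944: denominator becomes s² + 0.3549 s + 0.1811.
So ω_n = √0.1811 = 0.426 rad/s and ζ = 0.3549/(2·0.426) = 0.417.
t_s ≈ 3/(ζω_n) = 16.9 s.

t_s ≈ 16.9 s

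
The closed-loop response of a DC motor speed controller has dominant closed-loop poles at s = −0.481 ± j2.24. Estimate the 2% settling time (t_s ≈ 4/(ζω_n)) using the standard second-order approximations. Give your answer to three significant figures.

For poles at −σ ± jω_d, ζω_n = σ = 0.481, so t_s ≈ 4/σ = 8.32 s.

t_s ≈ 8.32 s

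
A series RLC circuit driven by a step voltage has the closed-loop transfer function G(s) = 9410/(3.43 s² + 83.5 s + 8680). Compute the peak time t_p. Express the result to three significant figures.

Dividing through by 3.43: denominator becomes s² + 24.34 s + 2531.
So ω_n = √2531 = 50.3 rad/s and ζ = 24.34/(2·50.3) = 0.242.
The damped frequency ω_d = ω_n√(1−ζ²) = 48.8 rad/s. t_p = π/ω_d = 0.0644 s.

t_p ≈ 0.0644 s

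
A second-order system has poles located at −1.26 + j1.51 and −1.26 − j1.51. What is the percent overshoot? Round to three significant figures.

|pole| = ω_n = √(1.26² + 1.51²) = 1.97 rad/s; ζ = cos θ = σ/ω_n = 0.641.
%OS = 100·exp(−πζ/√(1−ζ²)) = 7.27%.

%OS ≈ 7.27%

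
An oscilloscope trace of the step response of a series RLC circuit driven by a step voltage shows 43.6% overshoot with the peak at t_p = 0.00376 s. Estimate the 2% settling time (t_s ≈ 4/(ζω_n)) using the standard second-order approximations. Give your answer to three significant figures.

t_s ≈ 0.0181 s

ζ from %OS: ζ = |ln 0.436|/√(π²+ln²0.436) = 0.255.
t_p = π/ω_d ⇒ ω_d = 836 rad/s; then ω_n = ω_d/√(1−ζ²) = 864 rad/s.
t_s ≈ 4/(ζω_n) = 4/(0.255·864) = 0.0181 s.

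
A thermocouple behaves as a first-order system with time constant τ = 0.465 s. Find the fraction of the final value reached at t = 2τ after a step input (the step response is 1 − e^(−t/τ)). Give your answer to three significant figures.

y/y_∞ ≈ 0.865

y(t)/y_∞ = 1 − e^(−t/τ) = 1 − e^(−2) = 1 − e^(−2.00) = 0.865.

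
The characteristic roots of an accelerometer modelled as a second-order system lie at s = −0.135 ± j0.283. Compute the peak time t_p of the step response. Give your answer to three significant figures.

t_p = π/ω_d with ω_d = 0.283 (the imaginary part), so t_p = 11.1 s.

t_p ≈ 11.1 s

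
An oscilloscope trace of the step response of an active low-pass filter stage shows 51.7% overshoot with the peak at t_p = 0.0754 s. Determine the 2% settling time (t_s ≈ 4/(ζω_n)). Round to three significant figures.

t_s ≈ 0.457 s

ζ from %OS: ζ = |ln 0.517|/√(π²+ln²0.517) = 0.206.
From t_p = π/ω_d, ω_d = π/0.0754 = 41.7 rad/s, so ω_n = ω_d/√(1−ζ²) = 42.6 rad/s.
t_s ≈ 4/(ζω_n) = 4/(0.206·42.6) = 0.457 s.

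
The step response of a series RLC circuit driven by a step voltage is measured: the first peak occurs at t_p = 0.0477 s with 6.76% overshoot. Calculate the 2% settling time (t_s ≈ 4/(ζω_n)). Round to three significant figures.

ζ from %OS: ζ = |ln 0.0676|/√(π²+ln²0.0676) = 0.651.
t_p = π/ω_d ⇒ ω_d = 65.9 rad/s; then ω_n = ω_d/√(1−ζ²) = 86.8 rad/s.
t_s ≈ 4/(ζω_n) = 4/(0.651·86.8) = 0.0708 s.

t_s ≈ 0.0708 s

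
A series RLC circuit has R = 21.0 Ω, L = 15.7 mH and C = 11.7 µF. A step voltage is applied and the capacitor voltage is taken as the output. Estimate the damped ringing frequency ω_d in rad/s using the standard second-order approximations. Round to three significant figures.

For a series RLC circuit (capacitor voltage as output), ω_n = 1/√(LC) = 1/√(15.7 mH · 11.7 µF) = 2330 rad/s.
ζ = (R/2)·√(C/L) = (21.0/2)·√(11.7 µF/15.7 mH) = 0.287.
ω_d = 2330·√(1 − 0.287²) = 2240 rad/s.

ω_d ≈ 2240 rad/s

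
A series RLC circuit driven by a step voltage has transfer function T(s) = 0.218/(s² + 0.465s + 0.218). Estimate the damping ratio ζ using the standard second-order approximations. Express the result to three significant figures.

ζ ≈ 0.498

Matching coefficients with s² + 2ζω_n s + ω_n² gives ω_n² = 0.218 ⇒ ω_n = 0.467 rad/s, and ζ = 0.465/(2ω_n) = 0.498.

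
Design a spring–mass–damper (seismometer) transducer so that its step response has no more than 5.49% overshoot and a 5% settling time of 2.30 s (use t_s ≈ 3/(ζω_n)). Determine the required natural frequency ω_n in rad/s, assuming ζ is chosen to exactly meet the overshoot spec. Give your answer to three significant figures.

ω_n ≈ 1.92 rad/s

From %OS = 100·exp(−πζ/√(1−ζ²)), invert to get ζ = −ln(OS)/√(π² + ln²(OS)) with OS = 0.0549.
−ln 0.0549 = 2.902, so ζ = 2.902/√(π² + 8.423) = 0.679.
From t_s ≈ 3/(ζω_n): ω_n = 3/(ζ·t_s) = 3/(0.679·2.30) = 1.92 rad/s.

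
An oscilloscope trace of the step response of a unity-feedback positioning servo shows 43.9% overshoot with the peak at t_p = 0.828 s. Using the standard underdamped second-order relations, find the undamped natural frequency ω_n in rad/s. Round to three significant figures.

ζ from %OS: ζ = |ln 0.439|/√(π²+ln²0.439) = 0.253.
t_p = π/ω_d ⇒ ω_d = 3.79 rad/s; then ω_n = ω_d/√(1−ζ²) = 3.92 rad/s.

ω_n ≈ 3.92 rad/s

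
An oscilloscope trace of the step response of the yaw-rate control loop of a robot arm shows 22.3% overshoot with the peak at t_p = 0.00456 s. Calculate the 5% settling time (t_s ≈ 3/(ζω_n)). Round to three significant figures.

t_s ≈ 0.00912 s

ζ from %OS: ζ = |ln 0.223|/√(π²+ln²0.223) = 0.431.
t_p = π/ω_d ⇒ ω_d = 689 rad/s; then ω_n = ω_d/√(1−ζ²) = 764 rad/s.
t_s ≈ 3/(ζω_n) = 3/(0.431·764) = 0.00912 s.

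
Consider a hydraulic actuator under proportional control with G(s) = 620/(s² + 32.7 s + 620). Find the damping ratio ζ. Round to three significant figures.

Comparing the denominator to s² + 2ζω_n s + ω_n²: ω_n = √620 = 24.9 rad/s, and 2ζω_n = 32.7 so ζ = 32.7/(2·24.9) = 0.657.

ζ ≈ 0.657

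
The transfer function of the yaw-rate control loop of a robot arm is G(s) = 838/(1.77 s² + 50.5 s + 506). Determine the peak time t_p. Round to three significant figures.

Dividing through by 1.77: denominator becomes s² + 28.53 s + 285.9.
So ω_n = √285.9 = 16.9 rad/s and ζ = 28.53/(2·16.9) = 0.844.
ω_d = 16.9·√(1 − 0.844²) = 9.08 rad/s. t_p = π/ω_d = 0.346 s.

t_p ≈ 0.346 s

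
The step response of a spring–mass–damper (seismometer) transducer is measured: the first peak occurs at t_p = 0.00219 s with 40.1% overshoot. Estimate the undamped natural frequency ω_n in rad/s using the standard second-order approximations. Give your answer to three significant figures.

ζ from %OS: ζ = |ln 0.401|/√(π²+ln²0.401) = 0.279.
From t_p = π/ω_d, ω_d = π/0.00219 = 1430 rad/s, so ω_n = ω_d/√(1−ζ²) = 1490 rad/s.

ω_n ≈ 1490 rad/s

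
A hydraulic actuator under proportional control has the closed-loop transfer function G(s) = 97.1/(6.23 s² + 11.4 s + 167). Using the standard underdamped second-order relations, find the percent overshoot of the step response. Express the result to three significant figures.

%OS ≈ 56.9%

Dividing through by 6.23: denominator becomes s² + 1.830 s + 26.81.
So ω_n = √26.81 = 5.18 rad/s and ζ = 1.830/(2·5.18) = 0.177.
%OS = 100·exp(−πζ/√(1−ζ²)) = 56.9%.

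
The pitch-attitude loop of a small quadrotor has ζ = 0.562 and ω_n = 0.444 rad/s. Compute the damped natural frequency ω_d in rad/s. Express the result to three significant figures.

ω_d ≈ 0.367 rad/s

ω_d = ω_n√(1−ζ²) = 0.444·√0.684 = 0.367 rad/s.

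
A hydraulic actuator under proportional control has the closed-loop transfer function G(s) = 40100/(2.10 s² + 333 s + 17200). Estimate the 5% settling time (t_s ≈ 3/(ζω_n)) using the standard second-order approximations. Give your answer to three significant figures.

Dividing through by 2.10: denominator becomes s² + 158.6 s + 8190.
So ω_n = √8190 = 90.5 rad/s and ζ = 158.6/(2·90.5) = 0.876.
t_s ≈ 3/(ζω_n) = 0.0378 s.

t_s ≈ 0.0378 s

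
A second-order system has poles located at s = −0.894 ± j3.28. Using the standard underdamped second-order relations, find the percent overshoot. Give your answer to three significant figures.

|pole| = ω_n = √(0.894² + 3.28²) = 3.40 rad/s; ζ = cos θ = σ/ω_n = 0.263.
%OS = 100·exp(−πζ/√(1−ζ²)) = 42.5%.

%OS ≈ 42.5%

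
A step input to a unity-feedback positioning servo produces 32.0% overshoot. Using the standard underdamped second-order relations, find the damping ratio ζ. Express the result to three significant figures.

ζ ≈ 0.341

From %OS = 100·exp(−πζ/√(1−ζ²)), invert to get ζ = −ln(OS)/√(π² + ln²(OS)) with OS = 0.320.
−ln 0.320 = 1.139, so ζ = 1.139/√(π² + 1.298) = 0.341.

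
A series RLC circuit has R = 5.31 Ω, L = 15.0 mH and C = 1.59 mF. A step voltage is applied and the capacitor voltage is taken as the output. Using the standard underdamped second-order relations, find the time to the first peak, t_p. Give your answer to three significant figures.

For a series RLC circuit (capacitor voltage as output), ω_n = 1/√(LC) = 1/√(15.0 mH · 1.59 mF) = 205 rad/s.
ζ = (R/2)·√(C/L) = (5.31/2)·√(1.59 mF/15.0 mH) = 0.864.
ω_d = 205·√(1 − 0.864²) = 103 rad/s. t_p = π/ω_d = 0.0305 s.

t_p ≈ 0.0305 s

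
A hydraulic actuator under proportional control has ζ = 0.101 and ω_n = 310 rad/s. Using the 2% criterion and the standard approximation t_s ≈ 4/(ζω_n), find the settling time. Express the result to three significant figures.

t_s ≈ 0.128 s

t_s ≈ 4/(ζω_n) = 4/(0.101 × 310) = 0.128 s.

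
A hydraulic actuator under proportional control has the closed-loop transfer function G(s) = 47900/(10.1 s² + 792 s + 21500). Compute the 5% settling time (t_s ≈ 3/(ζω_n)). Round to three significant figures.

t_s ≈ 0.0765 s

Dividing through by 10.1: denominator becomes s² + 78.42 s + 2129.
So ω_n = √2129 = 46.1 rad/s and ζ = 78.42/(2·46.1) = 0.850.
t_s ≈ 3/(ζω_n) = 0.0765 s.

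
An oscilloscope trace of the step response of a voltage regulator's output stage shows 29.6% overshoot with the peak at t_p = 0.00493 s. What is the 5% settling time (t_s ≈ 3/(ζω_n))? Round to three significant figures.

From the overshoot, ζ = −ln(OS)/√(π²+ln²(OS)) = 0.361.
From t_p = π/ω_d, ω_d = π/0.00493 = 637 rad/s, so ω_n = ω_d/√(1−ζ²) = 683 rad/s.
t_s ≈ 3/(ζω_n) = 3/(0.361·683) = 0.0121 s.

t_s ≈ 0.0121 s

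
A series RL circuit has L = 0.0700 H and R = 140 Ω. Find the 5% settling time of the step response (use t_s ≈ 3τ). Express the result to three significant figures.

τ = L/R = 0.0700/140 = 0.000500 s.
t_s ≈ 3τ = 0.00150 s.

t_s ≈ 0.00150 s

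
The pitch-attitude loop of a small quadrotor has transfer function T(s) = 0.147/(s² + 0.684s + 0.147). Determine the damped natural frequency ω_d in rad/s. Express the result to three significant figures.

ω_d ≈ 0.173 rad/s

Comparing the denominator to s² + 2ζω_n s + ω_n²: ω_n = √0.147 = 0.383 rad/s, and 2ζω_n = 0.684 so ζ = 0.684/(2·0.383) = 0.892.
ω_d = 0.383·√(1 − 0.892²) = 0.173 rad/s.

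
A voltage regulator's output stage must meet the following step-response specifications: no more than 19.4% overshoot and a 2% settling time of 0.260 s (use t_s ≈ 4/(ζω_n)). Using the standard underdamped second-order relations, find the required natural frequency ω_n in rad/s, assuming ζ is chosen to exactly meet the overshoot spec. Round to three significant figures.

ω_n ≈ 33.2 rad/s

From %OS = 100·exp(−πζ/√(1−ζ²)), invert to get ζ = −ln(OS)/√(π² + ln²(OS)) with OS = 0.194.
−ln 0.194 = 1.640, so ζ = 1.640/√(π² + 2.689) = 0.463.
Then ω_n = 4/(ζ t_s) = 4/(0.463 × 0.260) = 33.2 rad/s.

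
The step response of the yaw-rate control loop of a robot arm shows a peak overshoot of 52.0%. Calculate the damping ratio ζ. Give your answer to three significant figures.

ζ ≈ 0.204

Inverting the overshoot relation: ζ = |ln 0.520|/√(π² + ln²0.520) = 0.204.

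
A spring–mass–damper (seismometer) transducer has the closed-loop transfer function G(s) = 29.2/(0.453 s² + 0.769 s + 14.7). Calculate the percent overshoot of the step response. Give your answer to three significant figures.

%OS ≈ 62.3%

Dividing through by 0.453: denominator becomes s² + 1.698 s + 32.45.
So ω_n = √32.45 = 5.70 rad/s and ζ = 1.698/(2·5.70) = 0.149.
%OS = 100·exp(−πζ/√(1−ζ²)) = 62.3%.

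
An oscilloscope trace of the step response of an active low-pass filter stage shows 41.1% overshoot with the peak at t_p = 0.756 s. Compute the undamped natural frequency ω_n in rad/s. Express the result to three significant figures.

The overshoot fixes ζ = −ln(OS)/√(π²+ln²(OS)) = 0.272.
From t_p = π/ω_d, ω_d = π/0.756 = 4.16 rad/s, so ω_n = ω_d/√(1−ζ²) = 4.32 rad/s.

ω_n ≈ 4.32 rad/s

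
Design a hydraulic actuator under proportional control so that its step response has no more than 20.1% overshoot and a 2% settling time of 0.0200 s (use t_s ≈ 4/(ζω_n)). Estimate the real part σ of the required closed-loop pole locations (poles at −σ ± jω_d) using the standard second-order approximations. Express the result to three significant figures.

The settling-time spec alone fixes σ = ζω_n = 4/t_s = 4/0.0200 = 200.
(Overshoot then fixes ζ = 0.455 and hence ω_d = σ·√(1−ζ²)/ζ = 392 rad/s.)

σ ≈ 200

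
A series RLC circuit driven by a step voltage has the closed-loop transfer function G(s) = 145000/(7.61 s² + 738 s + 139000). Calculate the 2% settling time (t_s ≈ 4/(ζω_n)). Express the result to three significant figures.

t_s ≈ 0.0825 s

Dividing through by 7.61: denominator becomes s² + 96.98 s + 18270.
So ω_n = √18270 = 135 rad/s and ζ = 96.98/(2·135) = 0.359.
t_s ≈ 4/(ζω_n) = 0.0825 s.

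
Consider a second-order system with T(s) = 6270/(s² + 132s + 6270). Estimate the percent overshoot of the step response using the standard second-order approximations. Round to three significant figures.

%OS ≈ 0.874%

Comparing the denominator to s² + 2ζω_n s + ω_n²: ω_n = √6270 = 79.2 rad/s, and 2ζω_n = 132 so ζ = 132/(2·79.2) = 0.834.
Overshoot: exp(−π·0.834/√(1−0.834²)) = 0.00874, i.e. 0.874%.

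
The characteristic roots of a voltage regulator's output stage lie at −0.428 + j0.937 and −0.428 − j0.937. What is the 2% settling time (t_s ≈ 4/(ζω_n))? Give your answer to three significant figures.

For poles at −σ ± jω_d, ζω_n = σ = 0.428, so t_s ≈ 4/σ = 9.35 s.

t_s ≈ 9.35 s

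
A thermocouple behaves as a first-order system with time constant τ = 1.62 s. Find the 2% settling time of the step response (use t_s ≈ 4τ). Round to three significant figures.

t_s ≈ 6.48 s

t_s ≈ 4τ = 6.48 s.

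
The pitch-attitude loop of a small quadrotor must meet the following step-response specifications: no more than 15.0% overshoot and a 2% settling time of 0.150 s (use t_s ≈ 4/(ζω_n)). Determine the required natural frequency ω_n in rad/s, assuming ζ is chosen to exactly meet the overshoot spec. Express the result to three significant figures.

ω_n ≈ 51.6 rad/s

From %OS = 100·exp(−πζ/√(1−ζ²)), invert to get ζ = −ln(OS)/√(π² + ln²(OS)) with OS = 0.150.
−ln 0.150 = 1.897, so ζ = 1.897/√(π² + 3.599) = 0.517.
Then ω_n = 4/(ζ t_s) = 4/(0.517 × 0.150) = 51.6 rad/s.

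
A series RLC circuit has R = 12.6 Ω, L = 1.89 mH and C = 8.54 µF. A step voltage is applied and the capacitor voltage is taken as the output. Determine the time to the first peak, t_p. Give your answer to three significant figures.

For a series RLC circuit (capacitor voltage as output), ω_n = 1/√(LC) = 1/√(1.89 mH · 8.54 µF) = 7870 rad/s.
ζ = (R/2)·√(C/L) = (12.6/2)·√(8.54 µF/1.89 mH) = 0.423.
ω_d = ω_n√(1−ζ²) = 7130 rad/s. t_p = π/ω_d = 0.000441 s.

t_p ≈ 0.000441 s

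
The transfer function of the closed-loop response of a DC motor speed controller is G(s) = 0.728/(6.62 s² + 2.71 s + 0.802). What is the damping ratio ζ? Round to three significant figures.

Dividing through by 6.62: denominator becomes s² + 0.4094 s + 0.1211.
So ω_n = √0.1211 = 0.348 rad/s and ζ = 0.4094/(2·0.348) = 0.588.

ζ ≈ 0.588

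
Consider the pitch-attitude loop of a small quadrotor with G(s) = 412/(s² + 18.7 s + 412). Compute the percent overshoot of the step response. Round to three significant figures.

Comparing the denominator to s² + 2ζω_n s + ω_n²: ω_n = √412 = 20.3 rad/s, and 2ζω_n = 18.7 so ζ = 18.7/(2·20.3) = 0.461.
Overshoot: exp(−π·0.461/√(1−0.461²)) = 0.196, i.e. 19.6%.

%OS ≈ 19.6%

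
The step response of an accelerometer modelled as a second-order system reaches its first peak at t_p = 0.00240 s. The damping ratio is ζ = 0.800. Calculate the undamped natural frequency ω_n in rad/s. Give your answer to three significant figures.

ω_n ≈ 2180 rad/s

Peak time t_p = π/ω_d, so ω_d = π/t_p = π/0.00240 = 1310 rad/s.
ω_n = ω_d/√(1−ζ²) = 1310/√0.360 = 2180 rad/s.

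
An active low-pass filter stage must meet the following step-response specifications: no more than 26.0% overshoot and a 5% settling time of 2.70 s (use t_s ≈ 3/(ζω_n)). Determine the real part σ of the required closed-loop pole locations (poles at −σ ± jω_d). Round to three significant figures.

The settling-time spec alone fixes σ = ζω_n = 3/t_s = 3/2.70 = 1.11.
(Overshoot then fixes ζ = 0.394 and hence ω_d = σ·√(1−ζ²)/ζ = 2.59 rad/s.)

σ ≈ 1.11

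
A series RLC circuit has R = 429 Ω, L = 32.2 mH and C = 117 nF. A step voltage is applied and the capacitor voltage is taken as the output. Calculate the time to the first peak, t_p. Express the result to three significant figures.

t_p ≈ 0.000211 s

For a series RLC circuit (capacitor voltage as output), ω_n = 1/√(LC) = 1/√(32.2 mH · 117 nF) = 16300 rad/s.
ζ = (R/2)·√(C/L) = (429/2)·√(117 nF/32.2 mH) = 0.409.
ω_d = 16300·√(1 − 0.409²) = 14900 rad/s. t_p = π/ω_d = 0.000211 s.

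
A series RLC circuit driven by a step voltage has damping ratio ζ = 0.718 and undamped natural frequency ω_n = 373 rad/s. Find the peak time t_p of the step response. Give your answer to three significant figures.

The damped frequency is ω_d = ω_n√(1−ζ²) = 373·√(1−0.516) = 260 rad/s.
Peak time t_p = π/ω_d = π/260 = 0.0121 s.

t_p ≈ 0.0121 s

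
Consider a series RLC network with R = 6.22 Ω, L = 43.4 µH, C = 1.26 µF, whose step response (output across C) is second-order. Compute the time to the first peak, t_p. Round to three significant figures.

t_p ≈ 0.0000274 s

For a series RLC circuit (capacitor voltage as output), ω_n = 1/√(LC) = 1/√(43.4 µH · 1.26 µF) = 135000 rad/s.
ζ = (R/2)·√(C/L) = (6.22/2)·√(1.26 µF/43.4 µH) = 0.530.
ω_d = ω_n√(1−ζ²) = 115000 rad/s. t_p = π/ω_d = 0.0000274 s.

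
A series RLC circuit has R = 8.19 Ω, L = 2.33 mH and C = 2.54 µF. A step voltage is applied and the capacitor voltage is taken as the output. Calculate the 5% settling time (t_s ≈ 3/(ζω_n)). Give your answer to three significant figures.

t_s ≈ 0.00171 s

For a series RLC circuit (capacitor voltage as output), ω_n = 1/√(LC) = 1/√(2.33 mH · 2.54 µF) = 13000 rad/s.
ζ = (R/2)·√(C/L) = (8.19/2)·√(2.54 µF/2.33 mH) = 0.135.
t_s ≈ 3/(ζω_n) = 0.00171 s.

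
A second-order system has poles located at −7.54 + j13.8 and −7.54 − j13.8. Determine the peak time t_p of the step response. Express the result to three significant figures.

t_p ≈ 0.228 s

t_p = π/ω_d with ω_d = 13.8 (the imaginary part), so t_p = 0.228 s.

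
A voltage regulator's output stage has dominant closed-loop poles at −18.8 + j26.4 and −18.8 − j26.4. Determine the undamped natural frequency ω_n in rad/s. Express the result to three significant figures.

ω_n ≈ 32.4 rad/s

The poles are at −σ ± jω_d with σ = 18.8 and ω_d = 26.4, so ω_n = √(σ²+ω_d²) = 32.4 rad/s and ζ = σ/ω_n = 0.580.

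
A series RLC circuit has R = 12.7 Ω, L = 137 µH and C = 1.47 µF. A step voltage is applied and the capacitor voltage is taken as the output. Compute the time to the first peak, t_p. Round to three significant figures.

For a series RLC circuit (capacitor voltage as output), ω_n = 1/√(LC) = 1/√(137 µH · 1.47 µF) = 70500 rad/s.
ζ = (R/2)·√(C/L) = (12.7/2)·√(1.47 µF/137 µH) = 0.658.
ω_d = ω_n√(1−ζ²) = 53100 rad/s. t_p = π/ω_d = 0.0000592 s.

t_p ≈ 0.0000592 s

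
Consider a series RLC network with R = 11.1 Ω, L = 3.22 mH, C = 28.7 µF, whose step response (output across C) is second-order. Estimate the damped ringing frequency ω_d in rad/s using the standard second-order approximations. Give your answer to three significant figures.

ω_d ≈ 2800 rad/s

For a series RLC circuit (capacitor voltage as output), ω_n = 1/√(LC) = 1/√(3.22 mH · 28.7 µF) = 3290 rad/s.
ζ = (R/2)·√(C/L) = (11.1/2)·√(28.7 µF/3.22 mH) = 0.524.
ω_d = 3290·√(1 − 0.524²) = 2800 rad/s.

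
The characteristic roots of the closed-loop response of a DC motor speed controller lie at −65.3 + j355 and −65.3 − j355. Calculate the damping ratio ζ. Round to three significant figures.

ζ ≈ 0.181

The poles are at −σ ± jω_d with σ = 65.3 and ω_d = 355, so ω_n = √(σ²+ω_d²) = 361 rad/s and ζ = σ/ω_n = 0.181.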